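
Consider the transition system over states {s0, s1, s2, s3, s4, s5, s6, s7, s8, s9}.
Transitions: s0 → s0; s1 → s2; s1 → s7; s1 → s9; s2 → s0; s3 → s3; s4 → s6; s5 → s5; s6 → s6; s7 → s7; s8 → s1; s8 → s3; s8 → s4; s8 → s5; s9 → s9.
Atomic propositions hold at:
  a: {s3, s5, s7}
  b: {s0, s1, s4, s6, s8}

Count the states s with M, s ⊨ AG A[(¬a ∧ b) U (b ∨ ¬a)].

5

Sat(¬a) = {s0, s1, s2, s4, s6, s8, s9}
Sat(¬a ∧ b) = {s0, s1, s4, s6, s8}
Sat(b ∨ ¬a) = {s0, s1, s2, s4, s6, s8, s9}
A[(¬a ∧ b) U (b ∨ ¬a)]: least fixpoint, start Z0 = Sat((b ∨ ¬a)) = {s0, s1, s2, s4, s6, s8, s9}, add states in Sat(¬a ∧ b) with every successor in Z. Already a fixed point.
Sat(A[(¬a ∧ b) U (b ∨ ¬a)]) = {s0, s1, s2, s4, s6, s8, s9}
AG A[(¬a ∧ b) U (b ∨ ¬a)]: greatest fixpoint, start Z0 = {s0, s1, s2, s4, s6, s8, s9}, keep only states in Sat with every successor in Z. Z1 = {s0, s2, s4, s6, s9}; fixed.
Sat(AG A[(¬a ∧ b) U (b ∨ ¬a)]) = {s0, s2, s4, s6, s9}
|Sat(AG A[(¬a ∧ b) U (b ∨ ¬a)])| = |{s0, s2, s4, s6, s9}| = 5.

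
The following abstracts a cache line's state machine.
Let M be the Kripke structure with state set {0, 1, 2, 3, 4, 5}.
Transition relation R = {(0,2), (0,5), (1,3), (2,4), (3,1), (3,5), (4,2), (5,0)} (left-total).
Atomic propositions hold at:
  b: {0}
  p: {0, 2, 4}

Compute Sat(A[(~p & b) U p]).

Sat(~p) = {1, 3, 5}
Sat(~p & b) = ∅
A[(~p & b) U p]: least fixpoint, start Z0 = Sat(p) = {0, 2, 4}, add states in Sat(~p & b) with every successor in Z. Already a fixed point.
Sat(A[(~p & b) U p]) = {0, 2, 4}

{0, 2, 4}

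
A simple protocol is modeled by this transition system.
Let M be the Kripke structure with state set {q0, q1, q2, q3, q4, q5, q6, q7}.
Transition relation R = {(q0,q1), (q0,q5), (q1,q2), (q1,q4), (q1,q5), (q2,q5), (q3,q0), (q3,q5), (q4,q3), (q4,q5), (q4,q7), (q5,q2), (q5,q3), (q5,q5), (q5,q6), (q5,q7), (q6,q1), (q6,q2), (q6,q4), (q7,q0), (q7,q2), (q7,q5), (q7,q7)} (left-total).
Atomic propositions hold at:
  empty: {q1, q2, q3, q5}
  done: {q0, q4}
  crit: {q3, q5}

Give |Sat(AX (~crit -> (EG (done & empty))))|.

Sat(~crit) = {q0, q1, q2, q4, q6, q7}
Sat(done & empty) = ∅
EG (done & empty): greatest fixpoint, start Z0 = ∅, keep only states in Sat with some successor in Z. Already a fixed point.
Sat(EG (done & empty)) = ∅
Sat(~crit -> (EG (done & empty))) = {q3, q5}
Sat(AX (~crit -> (EG (done & empty)))) = {s : every successor in {q3, q5}} = {q2}
|Sat(AX (~crit -> (EG (done & empty))))| = |{q2}| = 1.

1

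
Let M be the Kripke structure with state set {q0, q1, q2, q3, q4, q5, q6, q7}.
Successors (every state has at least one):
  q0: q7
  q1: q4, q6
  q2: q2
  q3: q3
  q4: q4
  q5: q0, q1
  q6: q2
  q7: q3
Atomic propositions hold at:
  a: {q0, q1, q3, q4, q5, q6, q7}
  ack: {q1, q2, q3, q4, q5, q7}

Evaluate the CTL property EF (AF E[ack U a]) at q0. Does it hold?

Yes

E[ack U a]: least fixpoint, start Z0 = Sat(a) = {q0, q1, q3, q4, q5, q6, q7}, add states in Sat(ack) with some successor in Z. Already a fixed point.
Sat(E[ack U a]) = {q0, q1, q3, q4, q5, q6, q7}
AF E[ack U a]: least fixpoint, start Z0 = {q0, q1, q3, q4, q5, q6, q7}, add states with every successor in Z. Already a fixed point.
Sat(AF E[ack U a]) = {q0, q1, q3, q4, q5, q6, q7}
EF (AF E[ack U a]): least fixpoint, start Z0 = {q0, q1, q3, q4, q5, q6, q7}, add states with some successor in Z. Already a fixed point.
Sat(EF (AF E[ack U a])) = {q0, q1, q3, q4, q5, q6, q7}
q0 ∈ Sat(EF (AF E[ack U a])) = {q0, q1, q3, q4, q5, q6, q7}, so the formula holds at q0.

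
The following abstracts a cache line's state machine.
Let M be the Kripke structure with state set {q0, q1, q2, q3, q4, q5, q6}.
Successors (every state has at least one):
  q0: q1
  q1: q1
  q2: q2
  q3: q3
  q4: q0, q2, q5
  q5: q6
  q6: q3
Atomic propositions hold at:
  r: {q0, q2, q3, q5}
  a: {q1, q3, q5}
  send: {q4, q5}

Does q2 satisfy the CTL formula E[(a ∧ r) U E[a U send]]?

No

Sat(a ∧ r) = {q3, q5}
E[a U send]: least fixpoint, start Z0 = Sat(send) = {q4, q5}, add states in Sat(a) with some successor in Z. Already a fixed point.
Sat(E[a U send]) = {q4, q5}
E[(a ∧ r) U E[a U send]]: least fixpoint, start Z0 = Sat(E[a U send]) = {q4, q5}, add states in Sat(a ∧ r) with some successor in Z. Already a fixed point.
Sat(E[(a ∧ r) U E[a U send]]) = {q4, q5}
q2 ∉ Sat(E[(a ∧ r) U E[a U send]]) = {q4, q5}, so the formula does not hold at q2.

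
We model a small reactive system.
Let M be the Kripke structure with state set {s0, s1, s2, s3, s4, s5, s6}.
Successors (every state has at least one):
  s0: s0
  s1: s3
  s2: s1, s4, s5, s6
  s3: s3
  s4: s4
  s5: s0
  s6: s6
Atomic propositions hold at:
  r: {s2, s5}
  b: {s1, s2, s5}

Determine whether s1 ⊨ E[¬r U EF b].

Yes

Sat(¬r) = {s0, s1, s3, s4, s6}
EF b: least fixpoint, start Z0 = {s1, s2, s5}, add states with some successor in Z. Already a fixed point.
Sat(EF b) = {s1, s2, s5}
E[¬r U EF b]: least fixpoint, start Z0 = Sat(EF b) = {s1, s2, s5}, add states in Sat(¬r) with some successor in Z. Already a fixed point.
Sat(E[¬r U EF b]) = {s1, s2, s5}
s1 ∈ Sat(E[¬r U EF b]) = {s1, s2, s5}, so the formula holds at s1.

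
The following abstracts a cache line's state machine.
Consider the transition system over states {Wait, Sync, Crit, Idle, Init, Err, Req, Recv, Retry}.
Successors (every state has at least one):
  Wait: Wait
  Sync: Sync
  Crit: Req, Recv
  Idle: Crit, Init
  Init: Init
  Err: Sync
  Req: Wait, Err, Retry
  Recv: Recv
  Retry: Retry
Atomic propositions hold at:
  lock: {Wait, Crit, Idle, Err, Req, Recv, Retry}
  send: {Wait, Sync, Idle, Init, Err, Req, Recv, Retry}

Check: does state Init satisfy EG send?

Yes

EG send: greatest fixpoint, start Z0 = {Wait, Sync, Idle, Init, Err, Req, Recv, Retry}, keep only states in Sat with some successor in Z. Already a fixed point.
Sat(EG send) = {Wait, Sync, Idle, Init, Err, Req, Recv, Retry}
Init ∈ Sat(EG send) = {Wait, Sync, Idle, Init, Err, Req, Recv, Retry}, so the formula holds at Init.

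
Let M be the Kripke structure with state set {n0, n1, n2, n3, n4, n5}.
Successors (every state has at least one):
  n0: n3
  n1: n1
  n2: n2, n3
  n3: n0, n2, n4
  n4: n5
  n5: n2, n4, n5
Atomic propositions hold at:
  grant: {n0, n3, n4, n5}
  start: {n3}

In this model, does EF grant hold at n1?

No

EF grant: least fixpoint, start Z0 = {n0, n3, n4, n5}, add states with some successor in Z. Z1 = {n0, n2, n3, n4, n5}; fixed.
Sat(EF grant) = {n0, n2, n3, n4, n5}
n1 ∉ Sat(EF grant) = {n0, n2, n3, n4, n5}, so the formula does not hold at n1.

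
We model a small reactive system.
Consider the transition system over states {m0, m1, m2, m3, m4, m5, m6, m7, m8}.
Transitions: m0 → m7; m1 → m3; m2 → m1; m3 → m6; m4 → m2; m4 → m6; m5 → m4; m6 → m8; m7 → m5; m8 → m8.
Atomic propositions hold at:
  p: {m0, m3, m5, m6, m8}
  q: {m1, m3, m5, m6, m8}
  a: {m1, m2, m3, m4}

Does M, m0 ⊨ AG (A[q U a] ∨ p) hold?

No

A[q U a]: least fixpoint, start Z0 = Sat(a) = {m1, m2, m3, m4}, add states in Sat(q) with every successor in Z. Z1 = {m1, m2, m3, m4, m5}; fixed.
Sat(A[q U a]) = {m1, m2, m3, m4, m5}
Sat(A[q U a] ∨ p) = {m0, m1, m2, m3, m4, m5, m6, m8}
AG (A[q U a] ∨ p): greatest fixpoint, start Z0 = {m0, m1, m2, m3, m4, m5, m6, m8}, keep only states in Sat with every successor in Z. Z1 = {m1, m2, m3, m4, m5, m6, m8}; fixed.
Sat(AG (A[q U a] ∨ p)) = {m1, m2, m3, m4, m5, m6, m8}
m0 ∉ Sat(AG (A[q U a] ∨ p)) = {m1, m2, m3, m4, m5, m6, m8}, so the formula does not hold at m0.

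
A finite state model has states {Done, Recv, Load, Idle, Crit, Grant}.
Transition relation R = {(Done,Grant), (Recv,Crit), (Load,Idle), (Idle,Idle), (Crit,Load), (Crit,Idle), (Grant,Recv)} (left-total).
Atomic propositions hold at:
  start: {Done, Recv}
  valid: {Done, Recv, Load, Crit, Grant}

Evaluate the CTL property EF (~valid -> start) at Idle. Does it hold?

No

Sat(~valid) = {Idle}
Sat(~valid -> start) = {Done, Recv, Load, Crit, Grant}
EF (~valid -> start): least fixpoint, start Z0 = {Done, Recv, Load, Crit, Grant}, add states with some successor in Z. Already a fixed point.
Sat(EF (~valid -> start)) = {Done, Recv, Load, Crit, Grant}
Idle ∉ Sat(EF (~valid -> start)) = {Done, Recv, Load, Crit, Grant}, so the formula does not hold at Idle.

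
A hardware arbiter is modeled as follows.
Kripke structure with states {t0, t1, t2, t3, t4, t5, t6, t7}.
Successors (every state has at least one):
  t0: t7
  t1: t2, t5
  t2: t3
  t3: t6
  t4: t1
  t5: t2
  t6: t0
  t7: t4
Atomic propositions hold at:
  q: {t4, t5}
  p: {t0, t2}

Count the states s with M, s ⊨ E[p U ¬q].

6

Sat(¬q) = {t0, t1, t2, t3, t6, t7}
E[p U ¬q]: least fixpoint, start Z0 = Sat(¬q) = {t0, t1, t2, t3, t6, t7}, add states in Sat(p) with some successor in Z. Already a fixed point.
Sat(E[p U ¬q]) = {t0, t1, t2, t3, t6, t7}
|Sat(E[p U ¬q])| = |{t0, t1, t2, t3, t6, t7}| = 6.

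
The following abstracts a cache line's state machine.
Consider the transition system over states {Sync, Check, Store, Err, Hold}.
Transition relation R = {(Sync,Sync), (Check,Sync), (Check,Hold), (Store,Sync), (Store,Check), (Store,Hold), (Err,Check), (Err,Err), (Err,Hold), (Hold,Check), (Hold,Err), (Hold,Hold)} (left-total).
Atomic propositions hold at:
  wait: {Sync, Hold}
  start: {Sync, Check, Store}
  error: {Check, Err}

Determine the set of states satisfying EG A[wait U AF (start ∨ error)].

{Sync, Check, Store, Err}

Sat(start ∨ error) = {Sync, Check, Store, Err}
AF (start ∨ error): least fixpoint, start Z0 = {Sync, Check, Store, Err}, add states with every successor in Z. Already a fixed point.
Sat(AF (start ∨ error)) = {Sync, Check, Store, Err}
A[wait U AF (start ∨ error)]: least fixpoint, start Z0 = Sat(AF (start ∨ error)) = {Sync, Check, Store, Err}, add states in Sat(wait) with every successor in Z. Already a fixed point.
Sat(A[wait U AF (start ∨ error)]) = {Sync, Check, Store, Err}
EG A[wait U AF (start ∨ error)]: greatest fixpoint, start Z0 = {Sync, Check, Store, Err}, keep only states in Sat with some successor in Z. Already a fixed point.
Sat(EG A[wait U AF (start ∨ error)]) = {Sync, Check, Store, Err}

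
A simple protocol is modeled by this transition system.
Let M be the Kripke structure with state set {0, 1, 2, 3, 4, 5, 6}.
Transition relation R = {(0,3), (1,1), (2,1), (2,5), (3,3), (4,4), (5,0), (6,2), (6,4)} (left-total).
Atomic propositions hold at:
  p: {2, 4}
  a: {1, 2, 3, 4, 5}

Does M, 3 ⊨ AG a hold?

AG a: greatest fixpoint, start Z0 = {1, 2, 3, 4, 5}, keep only states in Sat with every successor in Z. Z1 = {1, 2, 3, 4}; Z2 = {1, 3, 4}; fixed.
Sat(AG a) = {1, 3, 4}
3 ∈ Sat(AG a) = {1, 3, 4}, so the formula holds at 3.

Yes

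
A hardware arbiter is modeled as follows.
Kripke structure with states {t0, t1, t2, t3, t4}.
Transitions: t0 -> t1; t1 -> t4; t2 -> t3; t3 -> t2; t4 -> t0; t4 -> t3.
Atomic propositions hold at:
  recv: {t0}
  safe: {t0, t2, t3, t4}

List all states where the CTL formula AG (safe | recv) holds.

{t2, t3}

Sat(safe | recv) = {t0, t2, t3, t4}
AG (safe | recv): greatest fixpoint, start Z0 = {t0, t2, t3, t4}, keep only states in Sat with every successor in Z. Z1 = {t2, t3, t4}; Z2 = {t2, t3}; fixed.
Sat(AG (safe | recv)) = {t2, t3}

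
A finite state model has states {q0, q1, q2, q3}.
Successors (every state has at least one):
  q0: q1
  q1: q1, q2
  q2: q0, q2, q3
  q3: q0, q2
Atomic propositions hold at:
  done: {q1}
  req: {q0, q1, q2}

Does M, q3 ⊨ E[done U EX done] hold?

No

Sat(EX done) = {s : some successor in {q1}} = {q0, q1}
E[done U EX done]: least fixpoint, start Z0 = Sat(EX done) = {q0, q1}, add states in Sat(done) with some successor in Z. Already a fixed point.
Sat(E[done U EX done]) = {q0, q1}
q3 ∉ Sat(E[done U EX done]) = {q0, q1}, so the formula does not hold at q3.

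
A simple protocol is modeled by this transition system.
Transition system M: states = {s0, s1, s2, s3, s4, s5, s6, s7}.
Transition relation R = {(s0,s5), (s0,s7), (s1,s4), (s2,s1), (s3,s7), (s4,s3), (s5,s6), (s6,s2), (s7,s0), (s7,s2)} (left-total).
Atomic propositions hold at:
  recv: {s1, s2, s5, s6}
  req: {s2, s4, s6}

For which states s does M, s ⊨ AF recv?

{s1, s2, s5, s6}

AF recv: least fixpoint, start Z0 = {s1, s2, s5, s6}, add states with every successor in Z. Already a fixed point.
Sat(AF recv) = {s1, s2, s5, s6}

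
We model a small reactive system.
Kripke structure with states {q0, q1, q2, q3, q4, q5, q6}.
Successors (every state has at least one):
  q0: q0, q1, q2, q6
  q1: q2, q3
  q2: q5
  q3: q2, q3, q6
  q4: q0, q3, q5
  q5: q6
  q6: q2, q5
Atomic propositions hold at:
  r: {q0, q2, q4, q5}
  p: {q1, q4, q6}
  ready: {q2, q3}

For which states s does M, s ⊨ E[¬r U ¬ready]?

{q0, q1, q3, q4, q5, q6}

Sat(¬r) = {q1, q3, q6}
Sat(¬ready) = {q0, q1, q4, q5, q6}
E[¬r U ¬ready]: least fixpoint, start Z0 = Sat(¬ready) = {q0, q1, q4, q5, q6}, add states in Sat(¬r) with some successor in Z. Z1 = {q0, q1, q3, q4, q5, q6}; fixed.
Sat(E[¬r U ¬ready]) = {q0, q1, q3, q4, q5, q6}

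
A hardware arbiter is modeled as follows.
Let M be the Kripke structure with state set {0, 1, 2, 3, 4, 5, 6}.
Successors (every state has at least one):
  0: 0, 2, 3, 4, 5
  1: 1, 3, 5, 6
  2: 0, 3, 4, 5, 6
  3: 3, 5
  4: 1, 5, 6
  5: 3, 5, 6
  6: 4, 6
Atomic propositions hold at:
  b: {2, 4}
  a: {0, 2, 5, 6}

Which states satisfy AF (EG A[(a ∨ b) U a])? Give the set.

Sat(a ∨ b) = {0, 2, 4, 5, 6}
A[(a ∨ b) U a]: least fixpoint, start Z0 = Sat(a) = {0, 2, 5, 6}, add states in Sat(a ∨ b) with every successor in Z. Already a fixed point.
Sat(A[(a ∨ b) U a]) = {0, 2, 5, 6}
EG A[(a ∨ b) U a]: greatest fixpoint, start Z0 = {0, 2, 5, 6}, keep only states in Sat with some successor in Z. Already a fixed point.
Sat(EG A[(a ∨ b) U a]) = {0, 2, 5, 6}
AF (EG A[(a ∨ b) U a]): least fixpoint, start Z0 = {0, 2, 5, 6}, add states with every successor in Z. Already a fixed point.
Sat(AF (EG A[(a ∨ b) U a])) = {0, 2, 5, 6}

{0, 2, 5, 6}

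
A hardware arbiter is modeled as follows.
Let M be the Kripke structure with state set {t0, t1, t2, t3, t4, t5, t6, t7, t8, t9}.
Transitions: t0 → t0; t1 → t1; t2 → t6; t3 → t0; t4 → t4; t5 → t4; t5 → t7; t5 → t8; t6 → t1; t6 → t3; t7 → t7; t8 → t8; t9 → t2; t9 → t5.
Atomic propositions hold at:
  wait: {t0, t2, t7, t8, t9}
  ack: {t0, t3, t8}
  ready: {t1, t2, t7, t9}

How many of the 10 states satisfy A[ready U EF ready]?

6

EF ready: least fixpoint, start Z0 = {t1, t2, t7, t9}, add states with some successor in Z. Z1 = {t1, t2, t5, t6, t7, t9}; fixed.
Sat(EF ready) = {t1, t2, t5, t6, t7, t9}
A[ready U EF ready]: least fixpoint, start Z0 = Sat(EF ready) = {t1, t2, t5, t6, t7, t9}, add states in Sat(ready) with every successor in Z. Already a fixed point.
Sat(A[ready U EF ready]) = {t1, t2, t5, t6, t7, t9}
|Sat(A[ready U EF ready])| = |{t1, t2, t5, t6, t7, t9}| = 6.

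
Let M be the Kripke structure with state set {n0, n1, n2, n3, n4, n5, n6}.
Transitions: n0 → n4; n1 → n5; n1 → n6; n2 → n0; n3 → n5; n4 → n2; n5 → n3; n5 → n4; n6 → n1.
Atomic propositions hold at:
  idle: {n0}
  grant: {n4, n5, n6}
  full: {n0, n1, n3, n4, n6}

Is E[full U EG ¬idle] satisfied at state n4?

Sat(¬idle) = {n1, n2, n3, n4, n5, n6}
EG ¬idle: greatest fixpoint, start Z0 = {n1, n2, n3, n4, n5, n6}, keep only states in Sat with some successor in Z. Z1 = {n1, n3, n4, n5, n6}; Z2 = {n1, n3, n5, n6}; fixed.
Sat(EG ¬idle) = {n1, n3, n5, n6}
E[full U EG ¬idle]: least fixpoint, start Z0 = Sat(EG ¬idle) = {n1, n3, n5, n6}, add states in Sat(full) with some successor in Z. Already a fixed point.
Sat(E[full U EG ¬idle]) = {n1, n3, n5, n6}
n4 ∉ Sat(E[full U EG ¬idle]) = {n1, n3, n5, n6}, so the formula does not hold at n4.

No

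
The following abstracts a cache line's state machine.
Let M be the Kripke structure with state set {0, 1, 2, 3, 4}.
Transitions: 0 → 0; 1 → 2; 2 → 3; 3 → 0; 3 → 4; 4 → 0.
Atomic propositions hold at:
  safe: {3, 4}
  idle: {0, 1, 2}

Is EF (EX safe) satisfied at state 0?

No

Sat(EX safe) = {s : some successor in {3, 4}} = {2, 3}
EF (EX safe): least fixpoint, start Z0 = {2, 3}, add states with some successor in Z. Z1 = {1, 2, 3}; fixed.
Sat(EF (EX safe)) = {1, 2, 3}
0 ∉ Sat(EF (EX safe)) = {1, 2, 3}, so the formula does not hold at 0.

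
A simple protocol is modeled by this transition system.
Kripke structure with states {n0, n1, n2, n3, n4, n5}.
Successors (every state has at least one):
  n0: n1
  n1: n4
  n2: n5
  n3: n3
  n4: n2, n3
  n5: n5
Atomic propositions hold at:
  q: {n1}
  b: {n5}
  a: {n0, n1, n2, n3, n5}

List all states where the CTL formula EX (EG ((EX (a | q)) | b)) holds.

{n1, n2, n3, n4, n5}

Sat(a | q) = {n0, n1, n2, n3, n5}
Sat(EX (a | q)) = {s : some successor in {n0, n1, n2, n3, n5}} = {n0, n2, n3, n4, n5}
Sat((EX (a | q)) | b) = {n0, n2, n3, n4, n5}
EG ((EX (a | q)) | b): greatest fixpoint, start Z0 = {n0, n2, n3, n4, n5}, keep only states in Sat with some successor in Z. Z1 = {n2, n3, n4, n5}; fixed.
Sat(EG ((EX (a | q)) | b)) = {n2, n3, n4, n5}
Sat(EX (EG ((EX (a | q)) | b))) = {s : some successor in {n2, n3, n4, n5}} = {n1, n2, n3, n4, n5}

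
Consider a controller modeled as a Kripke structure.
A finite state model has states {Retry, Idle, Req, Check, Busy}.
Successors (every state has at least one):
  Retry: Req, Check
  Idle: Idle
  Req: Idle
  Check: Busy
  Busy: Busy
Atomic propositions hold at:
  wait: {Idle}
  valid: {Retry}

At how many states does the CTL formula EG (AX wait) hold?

2

Sat(AX wait) = {s : every successor in {Idle}} = {Idle, Req}
EG (AX wait): greatest fixpoint, start Z0 = {Idle, Req}, keep only states in Sat with some successor in Z. Already a fixed point.
Sat(EG (AX wait)) = {Idle, Req}
|Sat(EG (AX wait))| = |{Idle, Req}| = 2.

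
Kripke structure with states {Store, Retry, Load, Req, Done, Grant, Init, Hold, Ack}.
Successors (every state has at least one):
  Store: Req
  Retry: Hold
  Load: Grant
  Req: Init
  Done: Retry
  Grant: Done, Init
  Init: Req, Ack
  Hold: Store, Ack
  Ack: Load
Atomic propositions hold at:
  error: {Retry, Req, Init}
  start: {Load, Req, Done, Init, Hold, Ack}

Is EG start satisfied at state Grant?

EG start: greatest fixpoint, start Z0 = {Load, Req, Done, Init, Hold, Ack}, keep only states in Sat with some successor in Z. Z1 = {Req, Init, Hold, Ack}; Z2 = {Req, Init, Hold}; Z3 = {Req, Init}; fixed.
Sat(EG start) = {Req, Init}
Grant ∉ Sat(EG start) = {Req, Init}, so the formula does not hold at Grant.

No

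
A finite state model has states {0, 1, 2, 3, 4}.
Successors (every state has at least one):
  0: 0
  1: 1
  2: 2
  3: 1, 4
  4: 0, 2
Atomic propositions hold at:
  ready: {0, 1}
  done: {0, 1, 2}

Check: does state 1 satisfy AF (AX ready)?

Yes

Sat(AX ready) = {s : every successor in {0, 1}} = {0, 1}
AF (AX ready): least fixpoint, start Z0 = {0, 1}, add states with every successor in Z. Already a fixed point.
Sat(AF (AX ready)) = {0, 1}
1 ∈ Sat(AF (AX ready)) = {0, 1}, so the formula holds at 1.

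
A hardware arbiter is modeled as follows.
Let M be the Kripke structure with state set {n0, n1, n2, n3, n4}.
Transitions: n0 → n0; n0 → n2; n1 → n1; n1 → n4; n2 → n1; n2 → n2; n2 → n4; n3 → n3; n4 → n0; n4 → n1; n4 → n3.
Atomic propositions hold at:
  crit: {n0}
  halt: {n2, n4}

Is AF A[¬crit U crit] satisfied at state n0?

Yes

Sat(¬crit) = {n1, n2, n3, n4}
A[¬crit U crit]: least fixpoint, start Z0 = Sat(crit) = {n0}, add states in Sat(¬crit) with every successor in Z. Already a fixed point.
Sat(A[¬crit U crit]) = {n0}
AF A[¬crit U crit]: least fixpoint, start Z0 = {n0}, add states with every successor in Z. Already a fixed point.
Sat(AF A[¬crit U crit]) = {n0}
n0 ∈ Sat(AF A[¬crit U crit]) = {n0}, so the formula holds at n0.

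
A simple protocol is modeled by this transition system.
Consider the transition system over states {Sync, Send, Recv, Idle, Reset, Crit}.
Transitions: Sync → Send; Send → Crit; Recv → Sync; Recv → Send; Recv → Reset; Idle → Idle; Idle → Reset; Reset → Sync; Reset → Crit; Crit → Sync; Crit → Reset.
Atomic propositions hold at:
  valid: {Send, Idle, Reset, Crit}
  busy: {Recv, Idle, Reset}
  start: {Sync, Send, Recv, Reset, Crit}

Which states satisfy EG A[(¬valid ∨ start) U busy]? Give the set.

{Idle}

Sat(¬valid) = {Sync, Recv}
Sat(¬valid ∨ start) = {Sync, Send, Recv, Reset, Crit}
A[(¬valid ∨ start) U busy]: least fixpoint, start Z0 = Sat(busy) = {Recv, Idle, Reset}, add states in Sat(¬valid ∨ start) with every successor in Z. Already a fixed point.
Sat(A[(¬valid ∨ start) U busy]) = {Recv, Idle, Reset}
EG A[(¬valid ∨ start) U busy]: greatest fixpoint, start Z0 = {Recv, Idle, Reset}, keep only states in Sat with some successor in Z. Z1 = {Recv, Idle}; Z2 = {Idle}; fixed.
Sat(EG A[(¬valid ∨ start) U busy]) = {Idle}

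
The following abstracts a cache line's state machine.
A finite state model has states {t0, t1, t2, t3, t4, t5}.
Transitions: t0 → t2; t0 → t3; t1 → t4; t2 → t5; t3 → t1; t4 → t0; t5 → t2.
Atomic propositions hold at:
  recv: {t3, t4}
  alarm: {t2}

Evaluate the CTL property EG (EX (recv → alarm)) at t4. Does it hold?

Yes

Sat(recv → alarm) = {t0, t1, t2, t5}
Sat(EX (recv → alarm)) = {s : some successor in {t0, t1, t2, t5}} = {t0, t2, t3, t4, t5}
EG (EX (recv → alarm)): greatest fixpoint, start Z0 = {t0, t2, t3, t4, t5}, keep only states in Sat with some successor in Z. Z1 = {t0, t2, t4, t5}; fixed.
Sat(EG (EX (recv → alarm))) = {t0, t2, t4, t5}
t4 ∈ Sat(EG (EX (recv → alarm))) = {t0, t2, t4, t5}, so the formula holds at t4.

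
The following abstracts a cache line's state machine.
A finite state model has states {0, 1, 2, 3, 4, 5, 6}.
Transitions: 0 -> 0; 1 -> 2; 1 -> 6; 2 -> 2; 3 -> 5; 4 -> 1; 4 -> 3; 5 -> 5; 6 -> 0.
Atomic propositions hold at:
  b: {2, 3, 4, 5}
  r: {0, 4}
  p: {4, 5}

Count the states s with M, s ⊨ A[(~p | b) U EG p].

2

Sat(~p) = {0, 1, 2, 3, 6}
Sat(~p | b) = {0, 1, 2, 3, 4, 5, 6}
EG p: greatest fixpoint, start Z0 = {4, 5}, keep only states in Sat with some successor in Z. Z1 = {5}; fixed.
Sat(EG p) = {5}
A[(~p | b) U EG p]: least fixpoint, start Z0 = Sat(EG p) = {5}, add states in Sat(~p | b) with every successor in Z. Z1 = {3, 5}; fixed.
Sat(A[(~p | b) U EG p]) = {3, 5}
|Sat(A[(~p | b) U EG p])| = |{3, 5}| = 2.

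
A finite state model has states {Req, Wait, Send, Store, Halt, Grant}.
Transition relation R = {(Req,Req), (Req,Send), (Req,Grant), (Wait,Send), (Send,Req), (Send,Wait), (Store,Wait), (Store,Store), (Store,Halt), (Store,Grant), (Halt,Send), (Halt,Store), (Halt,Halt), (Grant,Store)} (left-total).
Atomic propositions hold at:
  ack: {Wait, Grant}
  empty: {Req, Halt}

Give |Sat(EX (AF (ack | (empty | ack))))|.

Sat(empty | ack) = {Req, Wait, Halt, Grant}
Sat(ack | (empty | ack)) = {Req, Wait, Halt, Grant}
AF (ack | (empty | ack)): least fixpoint, start Z0 = {Req, Wait, Halt, Grant}, add states with every successor in Z. Z1 = {Req, Wait, Send, Halt, Grant}; fixed.
Sat(AF (ack | (empty | ack))) = {Req, Wait, Send, Halt, Grant}
Sat(EX (AF (ack | (empty | ack)))) = {s : some successor in {Req, Wait, Send, Halt, Grant}} = {Req, Wait, Send, Store, Halt}
|Sat(EX (AF (ack | (empty | ack))))| = |{Req, Wait, Send, Store, Halt}| = 5.

5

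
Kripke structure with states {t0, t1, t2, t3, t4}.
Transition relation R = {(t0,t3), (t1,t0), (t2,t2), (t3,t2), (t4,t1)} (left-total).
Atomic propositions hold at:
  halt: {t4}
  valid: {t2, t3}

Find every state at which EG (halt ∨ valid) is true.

Sat(halt ∨ valid) = {t2, t3, t4}
EG (halt ∨ valid): greatest fixpoint, start Z0 = {t2, t3, t4}, keep only states in Sat with some successor in Z. Z1 = {t2, t3}; fixed.
Sat(EG (halt ∨ valid)) = {t2, t3}

{t2, t3}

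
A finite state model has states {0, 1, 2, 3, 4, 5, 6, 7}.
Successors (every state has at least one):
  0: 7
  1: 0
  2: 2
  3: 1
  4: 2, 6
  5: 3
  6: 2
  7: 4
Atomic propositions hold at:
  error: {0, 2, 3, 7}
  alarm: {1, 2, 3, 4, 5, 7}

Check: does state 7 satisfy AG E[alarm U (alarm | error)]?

Sat(alarm | error) = {0, 1, 2, 3, 4, 5, 7}
E[alarm U (alarm | error)]: least fixpoint, start Z0 = Sat((alarm | error)) = {0, 1, 2, 3, 4, 5, 7}, add states in Sat(alarm) with some successor in Z. Already a fixed point.
Sat(E[alarm U (alarm | error)]) = {0, 1, 2, 3, 4, 5, 7}
AG E[alarm U (alarm | error)]: greatest fixpoint, start Z0 = {0, 1, 2, 3, 4, 5, 7}, keep only states in Sat with every successor in Z. Z1 = {0, 1, 2, 3, 5, 7}; Z2 = {0, 1, 2, 3, 5}; Z3 = {1, 2, 3, 5}; Z4 = {2, 3, 5}; Z5 = {2, 5}; Z6 = {2}; fixed.
Sat(AG E[alarm U (alarm | error)]) = {2}
7 ∉ Sat(AG E[alarm U (alarm | error)]) = {2}, so the formula does not hold at 7.

No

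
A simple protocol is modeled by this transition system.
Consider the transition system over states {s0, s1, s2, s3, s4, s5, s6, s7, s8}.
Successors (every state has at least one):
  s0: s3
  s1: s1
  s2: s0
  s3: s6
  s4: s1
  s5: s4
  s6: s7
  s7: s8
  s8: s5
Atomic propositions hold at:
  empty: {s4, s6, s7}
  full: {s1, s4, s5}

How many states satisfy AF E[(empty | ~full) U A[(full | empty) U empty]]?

Sat(~full) = {s0, s2, s3, s6, s7, s8}
Sat(empty | ~full) = {s0, s2, s3, s4, s6, s7, s8}
Sat(full | empty) = {s1, s4, s5, s6, s7}
A[(full | empty) U empty]: least fixpoint, start Z0 = Sat(empty) = {s4, s6, s7}, add states in Sat(full | empty) with every successor in Z. Z1 = {s4, s5, s6, s7}; fixed.
Sat(A[(full | empty) U empty]) = {s4, s5, s6, s7}
E[(empty | ~full) U A[(full | empty) U empty]]: least fixpoint, start Z0 = Sat(A[(full | empty) U empty]) = {s4, s5, s6, s7}, add states in Sat(empty | ~full) with some successor in Z. Z1 = {s3, s4, s5, s6, s7, s8}; Z2 = {s0, s3, s4, s5, s6, s7, s8}; Z3 = {s0, s2, s3, s4, s5, s6, s7, s8}; fixed.
Sat(E[(empty | ~full) U A[(full | empty) U empty]]) = {s0, s2, s3, s4, s5, s6, s7, s8}
AF E[(empty | ~full) U A[(full | empty) U empty]]: least fixpoint, start Z0 = {s0, s2, s3, s4, s5, s6, s7, s8}, add states with every successor in Z. Already a fixed point.
Sat(AF E[(empty | ~full) U A[(full | empty) U empty]]) = {s0, s2, s3, s4, s5, s6, s7, s8}
|Sat(AF E[(empty | ~full) U A[(full | empty) U empty]])| = |{s0, s2, s3, s4, s5, s6, s7, s8}| = 8.

8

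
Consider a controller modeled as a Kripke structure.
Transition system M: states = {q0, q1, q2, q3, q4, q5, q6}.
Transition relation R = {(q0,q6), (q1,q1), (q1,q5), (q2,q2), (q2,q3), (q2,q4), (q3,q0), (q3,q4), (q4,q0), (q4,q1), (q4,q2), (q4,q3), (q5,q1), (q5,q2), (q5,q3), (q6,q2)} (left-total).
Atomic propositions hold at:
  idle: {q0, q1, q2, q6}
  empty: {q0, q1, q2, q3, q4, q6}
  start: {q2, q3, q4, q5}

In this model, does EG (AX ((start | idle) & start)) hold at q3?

Sat(start | idle) = {q0, q1, q2, q3, q4, q5, q6}
Sat((start | idle) & start) = {q2, q3, q4, q5}
Sat(AX ((start | idle) & start)) = {s : every successor in {q2, q3, q4, q5}} = {q2, q6}
EG (AX ((start | idle) & start)): greatest fixpoint, start Z0 = {q2, q6}, keep only states in Sat with some successor in Z. Already a fixed point.
Sat(EG (AX ((start | idle) & start))) = {q2, q6}
q3 ∉ Sat(EG (AX ((start | idle) & start))) = {q2, q6}, so the formula does not hold at q3.

No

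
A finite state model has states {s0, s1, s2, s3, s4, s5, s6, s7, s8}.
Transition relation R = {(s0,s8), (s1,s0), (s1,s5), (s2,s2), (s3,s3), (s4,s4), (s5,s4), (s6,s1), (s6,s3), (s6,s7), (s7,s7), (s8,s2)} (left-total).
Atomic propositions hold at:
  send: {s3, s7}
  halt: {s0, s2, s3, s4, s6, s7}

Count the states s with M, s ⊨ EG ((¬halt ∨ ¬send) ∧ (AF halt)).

Sat(¬halt) = {s1, s5, s8}
Sat(¬send) = {s0, s1, s2, s4, s5, s6, s8}
Sat(¬halt ∨ ¬send) = {s0, s1, s2, s4, s5, s6, s8}
AF halt: least fixpoint, start Z0 = {s0, s2, s3, s4, s6, s7}, add states with every successor in Z. Z1 = {s0, s2, s3, s4, s5, s6, s7, s8}; Z2 = {s0, s1, s2, s3, s4, s5, s6, s7, s8}; fixed.
Sat(AF halt) = {s0, s1, s2, s3, s4, s5, s6, s7, s8}
Sat((¬halt ∨ ¬send) ∧ (AF halt)) = {s0, s1, s2, s4, s5, s6, s8}
EG ((¬halt ∨ ¬send) ∧ (AF halt)): greatest fixpoint, start Z0 = {s0, s1, s2, s4, s5, s6, s8}, keep only states in Sat with some successor in Z. Already a fixed point.
Sat(EG ((¬halt ∨ ¬send) ∧ (AF halt))) = {s0, s1, s2, s4, s5, s6, s8}
|Sat(EG ((¬halt ∨ ¬send) ∧ (AF halt)))| = |{s0, s1, s2, s4, s5, s6, s8}| = 7.

7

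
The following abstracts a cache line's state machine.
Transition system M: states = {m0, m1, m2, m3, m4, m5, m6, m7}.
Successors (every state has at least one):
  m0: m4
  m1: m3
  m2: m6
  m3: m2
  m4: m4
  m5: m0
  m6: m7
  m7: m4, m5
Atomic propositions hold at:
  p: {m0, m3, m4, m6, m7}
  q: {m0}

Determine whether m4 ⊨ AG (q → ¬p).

Yes

Sat(¬p) = {m1, m2, m5}
Sat(q → ¬p) = {m1, m2, m3, m4, m5, m6, m7}
AG (q → ¬p): greatest fixpoint, start Z0 = {m1, m2, m3, m4, m5, m6, m7}, keep only states in Sat with every successor in Z. Z1 = {m1, m2, m3, m4, m6, m7}; Z2 = {m1, m2, m3, m4, m6}; Z3 = {m1, m2, m3, m4}; Z4 = {m1, m3, m4}; Z5 = {m1, m4}; Z6 = {m4}; fixed.
Sat(AG (q → ¬p)) = {m4}
m4 ∈ Sat(AG (q → ¬p)) = {m4}, so the formula holds at m4.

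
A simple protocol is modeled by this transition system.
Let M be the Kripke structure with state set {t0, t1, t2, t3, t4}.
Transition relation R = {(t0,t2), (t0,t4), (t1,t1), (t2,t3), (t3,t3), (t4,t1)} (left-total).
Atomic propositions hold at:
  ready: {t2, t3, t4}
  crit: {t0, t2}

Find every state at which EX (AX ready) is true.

{t0, t2, t3}

Sat(AX ready) = {s : every successor in {t2, t3, t4}} = {t0, t2, t3}
Sat(EX (AX ready)) = {s : some successor in {t0, t2, t3}} = {t0, t2, t3}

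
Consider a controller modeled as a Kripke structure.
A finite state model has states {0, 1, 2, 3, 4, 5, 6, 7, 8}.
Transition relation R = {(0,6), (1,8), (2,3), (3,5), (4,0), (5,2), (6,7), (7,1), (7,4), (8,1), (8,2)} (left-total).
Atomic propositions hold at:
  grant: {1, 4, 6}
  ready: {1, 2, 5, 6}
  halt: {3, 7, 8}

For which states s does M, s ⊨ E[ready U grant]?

E[ready U grant]: least fixpoint, start Z0 = Sat(grant) = {1, 4, 6}, add states in Sat(ready) with some successor in Z. Already a fixed point.
Sat(E[ready U grant]) = {1, 4, 6}

{1, 4, 6}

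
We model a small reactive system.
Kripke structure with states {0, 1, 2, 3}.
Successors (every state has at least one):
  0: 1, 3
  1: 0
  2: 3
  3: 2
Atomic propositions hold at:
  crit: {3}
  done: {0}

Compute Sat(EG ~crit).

Sat(~crit) = {0, 1, 2}
EG ~crit: greatest fixpoint, start Z0 = {0, 1, 2}, keep only states in Sat with some successor in Z. Z1 = {0, 1}; fixed.
Sat(EG ~crit) = {0, 1}

{0, 1}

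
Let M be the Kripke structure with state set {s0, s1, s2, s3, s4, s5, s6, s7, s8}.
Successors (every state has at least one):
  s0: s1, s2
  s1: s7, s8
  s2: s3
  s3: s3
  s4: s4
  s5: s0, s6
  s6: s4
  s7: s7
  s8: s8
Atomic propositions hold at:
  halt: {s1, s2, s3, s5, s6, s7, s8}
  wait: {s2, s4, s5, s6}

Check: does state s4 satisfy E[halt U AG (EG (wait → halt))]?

Sat(wait → halt) = {s0, s1, s2, s3, s5, s6, s7, s8}
EG (wait → halt): greatest fixpoint, start Z0 = {s0, s1, s2, s3, s5, s6, s7, s8}, keep only states in Sat with some successor in Z. Z1 = {s0, s1, s2, s3, s5, s7, s8}; fixed.
Sat(EG (wait → halt)) = {s0, s1, s2, s3, s5, s7, s8}
AG (EG (wait → halt)): greatest fixpoint, start Z0 = {s0, s1, s2, s3, s5, s7, s8}, keep only states in Sat with every successor in Z. Z1 = {s0, s1, s2, s3, s7, s8}; fixed.
Sat(AG (EG (wait → halt))) = {s0, s1, s2, s3, s7, s8}
E[halt U AG (EG (wait → halt))]: least fixpoint, start Z0 = Sat(AG (EG (wait → halt))) = {s0, s1, s2, s3, s7, s8}, add states in Sat(halt) with some successor in Z. Z1 = {s0, s1, s2, s3, s5, s7, s8}; fixed.
Sat(E[halt U AG (EG (wait → halt))]) = {s0, s1, s2, s3, s5, s7, s8}
s4 ∉ Sat(E[halt U AG (EG (wait → halt))]) = {s0, s1, s2, s3, s5, s7, s8}, so the formula does not hold at s4.

No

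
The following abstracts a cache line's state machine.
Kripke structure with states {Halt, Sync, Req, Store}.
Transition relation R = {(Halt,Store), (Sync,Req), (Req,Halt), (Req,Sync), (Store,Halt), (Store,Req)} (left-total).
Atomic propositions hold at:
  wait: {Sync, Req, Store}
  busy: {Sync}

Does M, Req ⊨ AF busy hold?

No

AF busy: least fixpoint, start Z0 = {Sync}, add states with every successor in Z. Already a fixed point.
Sat(AF busy) = {Sync}
Req ∉ Sat(AF busy) = {Sync}, so the formula does not hold at Req.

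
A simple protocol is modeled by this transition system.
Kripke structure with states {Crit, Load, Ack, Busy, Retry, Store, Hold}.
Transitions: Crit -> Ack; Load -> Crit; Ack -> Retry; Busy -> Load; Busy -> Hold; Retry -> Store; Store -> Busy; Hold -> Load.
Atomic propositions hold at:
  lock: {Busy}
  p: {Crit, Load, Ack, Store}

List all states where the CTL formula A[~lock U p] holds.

{Crit, Load, Ack, Retry, Store, Hold}

Sat(~lock) = {Crit, Load, Ack, Retry, Store, Hold}
A[~lock U p]: least fixpoint, start Z0 = Sat(p) = {Crit, Load, Ack, Store}, add states in Sat(~lock) with every successor in Z. Z1 = {Crit, Load, Ack, Retry, Store, Hold}; fixed.
Sat(A[~lock U p]) = {Crit, Load, Ack, Retry, Store, Hold}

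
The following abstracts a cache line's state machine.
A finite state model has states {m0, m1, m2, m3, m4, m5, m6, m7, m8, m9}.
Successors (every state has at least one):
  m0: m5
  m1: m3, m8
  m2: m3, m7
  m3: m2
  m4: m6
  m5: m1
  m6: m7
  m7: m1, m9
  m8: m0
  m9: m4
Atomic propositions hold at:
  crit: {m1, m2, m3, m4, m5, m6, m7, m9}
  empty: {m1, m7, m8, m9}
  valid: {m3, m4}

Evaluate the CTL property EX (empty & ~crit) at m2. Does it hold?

No

Sat(~crit) = {m0, m8}
Sat(empty & ~crit) = {m8}
Sat(EX (empty & ~crit)) = {s : some successor in {m8}} = {m1}
m2 ∉ Sat(EX (empty & ~crit)) = {m1}, so the formula does not hold at m2.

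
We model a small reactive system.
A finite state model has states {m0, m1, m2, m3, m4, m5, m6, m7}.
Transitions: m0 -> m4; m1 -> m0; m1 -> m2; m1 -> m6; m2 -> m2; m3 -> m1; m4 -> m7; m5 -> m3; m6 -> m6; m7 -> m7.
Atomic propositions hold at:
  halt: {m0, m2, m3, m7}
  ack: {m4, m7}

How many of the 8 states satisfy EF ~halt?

Sat(~halt) = {m1, m4, m5, m6}
EF ~halt: least fixpoint, start Z0 = {m1, m4, m5, m6}, add states with some successor in Z. Z1 = {m0, m1, m3, m4, m5, m6}; fixed.
Sat(EF ~halt) = {m0, m1, m3, m4, m5, m6}
|Sat(EF ~halt)| = |{m0, m1, m3, m4, m5, m6}| = 6.

6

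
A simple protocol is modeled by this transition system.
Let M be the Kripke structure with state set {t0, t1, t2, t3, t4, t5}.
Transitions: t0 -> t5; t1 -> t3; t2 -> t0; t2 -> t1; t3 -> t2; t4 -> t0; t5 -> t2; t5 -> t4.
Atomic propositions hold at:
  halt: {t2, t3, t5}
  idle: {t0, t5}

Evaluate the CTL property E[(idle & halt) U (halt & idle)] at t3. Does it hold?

No

Sat(idle & halt) = {t5}
Sat(halt & idle) = {t5}
E[(idle & halt) U (halt & idle)]: least fixpoint, start Z0 = Sat((halt & idle)) = {t5}, add states in Sat(idle & halt) with some successor in Z. Already a fixed point.
Sat(E[(idle & halt) U (halt & idle)]) = {t5}
t3 ∉ Sat(E[(idle & halt) U (halt & idle)]) = {t5}, so the formula does not hold at t3.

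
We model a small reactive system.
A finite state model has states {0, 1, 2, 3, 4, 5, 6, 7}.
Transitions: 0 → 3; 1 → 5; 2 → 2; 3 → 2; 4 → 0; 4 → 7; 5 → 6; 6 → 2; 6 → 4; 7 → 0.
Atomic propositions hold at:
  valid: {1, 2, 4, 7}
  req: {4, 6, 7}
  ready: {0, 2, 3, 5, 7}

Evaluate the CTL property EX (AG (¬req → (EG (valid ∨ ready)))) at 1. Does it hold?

No

Sat(¬req) = {0, 1, 2, 3, 5}
Sat(valid ∨ ready) = {0, 1, 2, 3, 4, 5, 7}
EG (valid ∨ ready): greatest fixpoint, start Z0 = {0, 1, 2, 3, 4, 5, 7}, keep only states in Sat with some successor in Z. Z1 = {0, 1, 2, 3, 4, 7}; Z2 = {0, 2, 3, 4, 7}; fixed.
Sat(EG (valid ∨ ready)) = {0, 2, 3, 4, 7}
Sat(¬req → (EG (valid ∨ ready))) = {0, 2, 3, 4, 6, 7}
AG (¬req → (EG (valid ∨ ready))): greatest fixpoint, start Z0 = {0, 2, 3, 4, 6, 7}, keep only states in Sat with every successor in Z. Already a fixed point.
Sat(AG (¬req → (EG (valid ∨ ready)))) = {0, 2, 3, 4, 6, 7}
Sat(EX (AG (¬req → (EG (valid ∨ ready))))) = {s : some successor in {0, 2, 3, 4, 6, 7}} = {0, 2, 3, 4, 5, 6, 7}
1 ∉ Sat(EX (AG (¬req → (EG (valid ∨ ready))))) = {0, 2, 3, 4, 5, 6, 7}, so the formula does not hold at 1.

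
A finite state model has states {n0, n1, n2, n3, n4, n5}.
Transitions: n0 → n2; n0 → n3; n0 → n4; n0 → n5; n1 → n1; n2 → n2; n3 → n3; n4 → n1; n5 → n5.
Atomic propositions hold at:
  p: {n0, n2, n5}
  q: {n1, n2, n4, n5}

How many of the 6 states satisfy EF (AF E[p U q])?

5

E[p U q]: least fixpoint, start Z0 = Sat(q) = {n1, n2, n4, n5}, add states in Sat(p) with some successor in Z. Z1 = {n0, n1, n2, n4, n5}; fixed.
Sat(E[p U q]) = {n0, n1, n2, n4, n5}
AF E[p U q]: least fixpoint, start Z0 = {n0, n1, n2, n4, n5}, add states with every successor in Z. Already a fixed point.
Sat(AF E[p U q]) = {n0, n1, n2, n4, n5}
EF (AF E[p U q]): least fixpoint, start Z0 = {n0, n1, n2, n4, n5}, add states with some successor in Z. Already a fixed point.
Sat(EF (AF E[p U q])) = {n0, n1, n2, n4, n5}
|Sat(EF (AF E[p U q]))| = |{n0, n1, n2, n4, n5}| = 5.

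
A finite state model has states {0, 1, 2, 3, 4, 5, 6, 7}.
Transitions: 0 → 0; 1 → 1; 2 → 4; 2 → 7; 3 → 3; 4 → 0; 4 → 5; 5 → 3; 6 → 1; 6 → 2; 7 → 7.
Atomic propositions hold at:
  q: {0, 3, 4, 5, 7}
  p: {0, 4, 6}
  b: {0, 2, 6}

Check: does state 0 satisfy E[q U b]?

E[q U b]: least fixpoint, start Z0 = Sat(b) = {0, 2, 6}, add states in Sat(q) with some successor in Z. Z1 = {0, 2, 4, 6}; fixed.
Sat(E[q U b]) = {0, 2, 4, 6}
0 ∈ Sat(E[q U b]) = {0, 2, 4, 6}, so the formula holds at 0.

Yes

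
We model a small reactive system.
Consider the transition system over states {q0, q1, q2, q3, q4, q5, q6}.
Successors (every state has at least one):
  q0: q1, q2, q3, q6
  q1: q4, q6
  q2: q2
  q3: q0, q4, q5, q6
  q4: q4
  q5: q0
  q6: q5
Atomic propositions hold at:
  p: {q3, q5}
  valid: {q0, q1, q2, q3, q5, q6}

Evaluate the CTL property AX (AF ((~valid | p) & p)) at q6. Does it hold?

Yes

Sat(~valid) = {q4}
Sat(~valid | p) = {q3, q4, q5}
Sat((~valid | p) & p) = {q3, q5}
AF ((~valid | p) & p): least fixpoint, start Z0 = {q3, q5}, add states with every successor in Z. Z1 = {q3, q5, q6}; fixed.
Sat(AF ((~valid | p) & p)) = {q3, q5, q6}
Sat(AX (AF ((~valid | p) & p))) = {s : every successor in {q3, q5, q6}} = {q6}
q6 ∈ Sat(AX (AF ((~valid | p) & p))) = {q6}, so the formula holds at q6.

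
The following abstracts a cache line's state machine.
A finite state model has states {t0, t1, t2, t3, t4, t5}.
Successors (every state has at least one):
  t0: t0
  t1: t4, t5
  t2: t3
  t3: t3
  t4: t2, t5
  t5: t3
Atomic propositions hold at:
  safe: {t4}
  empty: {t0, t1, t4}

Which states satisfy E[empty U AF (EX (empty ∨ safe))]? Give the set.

Sat(empty ∨ safe) = {t0, t1, t4}
Sat(EX (empty ∨ safe)) = {s : some successor in {t0, t1, t4}} = {t0, t1}
AF (EX (empty ∨ safe)): least fixpoint, start Z0 = {t0, t1}, add states with every successor in Z. Already a fixed point.
Sat(AF (EX (empty ∨ safe))) = {t0, t1}
E[empty U AF (EX (empty ∨ safe))]: least fixpoint, start Z0 = Sat(AF (EX (empty ∨ safe))) = {t0, t1}, add states in Sat(empty) with some successor in Z. Already a fixed point.
Sat(E[empty U AF (EX (empty ∨ safe))]) = {t0, t1}

{t0, t1}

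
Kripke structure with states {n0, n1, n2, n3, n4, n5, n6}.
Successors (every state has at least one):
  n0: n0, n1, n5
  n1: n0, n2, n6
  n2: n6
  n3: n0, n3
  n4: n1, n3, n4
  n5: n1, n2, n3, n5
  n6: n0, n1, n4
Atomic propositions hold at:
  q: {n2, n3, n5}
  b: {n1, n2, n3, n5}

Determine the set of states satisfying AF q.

{n2, n3, n5}

AF q: least fixpoint, start Z0 = {n2, n3, n5}, add states with every successor in Z. Already a fixed point.
Sat(AF q) = {n2, n3, n5}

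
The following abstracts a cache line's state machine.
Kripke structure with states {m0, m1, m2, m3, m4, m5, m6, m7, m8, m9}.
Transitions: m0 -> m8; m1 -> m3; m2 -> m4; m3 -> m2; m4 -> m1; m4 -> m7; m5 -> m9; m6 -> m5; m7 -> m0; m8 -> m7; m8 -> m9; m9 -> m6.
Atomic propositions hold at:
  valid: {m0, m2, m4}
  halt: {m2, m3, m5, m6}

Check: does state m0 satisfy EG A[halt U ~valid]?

No

Sat(~valid) = {m1, m3, m5, m6, m7, m8, m9}
A[halt U ~valid]: least fixpoint, start Z0 = Sat(~valid) = {m1, m3, m5, m6, m7, m8, m9}, add states in Sat(halt) with every successor in Z. Already a fixed point.
Sat(A[halt U ~valid]) = {m1, m3, m5, m6, m7, m8, m9}
EG A[halt U ~valid]: greatest fixpoint, start Z0 = {m1, m3, m5, m6, m7, m8, m9}, keep only states in Sat with some successor in Z. Z1 = {m1, m5, m6, m8, m9}; Z2 = {m5, m6, m8, m9}; fixed.
Sat(EG A[halt U ~valid]) = {m5, m6, m8, m9}
m0 ∉ Sat(EG A[halt U ~valid]) = {m5, m6, m8, m9}, so the formula does not hold at m0.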